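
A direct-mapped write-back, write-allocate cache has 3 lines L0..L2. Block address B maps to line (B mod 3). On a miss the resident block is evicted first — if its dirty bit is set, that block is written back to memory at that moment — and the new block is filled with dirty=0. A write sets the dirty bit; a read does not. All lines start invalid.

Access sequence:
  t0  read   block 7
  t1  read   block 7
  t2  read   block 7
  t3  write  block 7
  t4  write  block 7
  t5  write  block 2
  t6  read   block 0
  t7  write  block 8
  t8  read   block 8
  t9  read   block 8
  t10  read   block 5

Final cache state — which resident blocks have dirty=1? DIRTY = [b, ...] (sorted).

0: R B7 → L1 miss [-]
1: R B7 → L1 hit [-]
2: R B7 → L1 hit [-]
3: W B7 → L1 hit [D]
4: W B7 → L1 hit [D]
5: W B2 → L2 miss [D]
6: R B0 → L0 miss [-]
7: W B8 → L2 miss wb→B2 [D]
8: R B8 → L2 hit [D]
9: R B8 → L2 hit [D]
10: R B5 → L2 miss wb→B8 [-]

DIRTY = [7]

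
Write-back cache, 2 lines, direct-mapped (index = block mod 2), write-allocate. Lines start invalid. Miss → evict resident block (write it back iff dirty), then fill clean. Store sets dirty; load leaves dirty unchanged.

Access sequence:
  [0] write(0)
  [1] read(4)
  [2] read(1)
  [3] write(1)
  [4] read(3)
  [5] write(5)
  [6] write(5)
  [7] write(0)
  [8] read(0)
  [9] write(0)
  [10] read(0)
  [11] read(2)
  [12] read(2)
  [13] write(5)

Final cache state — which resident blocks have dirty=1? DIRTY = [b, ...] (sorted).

  0 | W B0 → L0 miss [D]
  1 | R B4 → L0 miss wb→B0 [-]
  2 | R B1 → L1 miss [-]
  3 | W B1 → L1 hit [D]
  4 | R B3 → L1 miss wb→B1 [-]
  5 | W B5 → L1 miss [D]
  6 | W B5 → L1 hit [D]
  7 | W B0 → L0 miss [D]
  8 | R B0 → L0 hit [D]
  9 | W B0 → L0 hit [D]
  10 | R B0 → L0 hit [D]
  11 | R B2 → L0 miss wb→B0 [-]
  12 | R B2 → L0 hit [-]
  13 | W B5 → L1 hit [D]

DIRTY = [5]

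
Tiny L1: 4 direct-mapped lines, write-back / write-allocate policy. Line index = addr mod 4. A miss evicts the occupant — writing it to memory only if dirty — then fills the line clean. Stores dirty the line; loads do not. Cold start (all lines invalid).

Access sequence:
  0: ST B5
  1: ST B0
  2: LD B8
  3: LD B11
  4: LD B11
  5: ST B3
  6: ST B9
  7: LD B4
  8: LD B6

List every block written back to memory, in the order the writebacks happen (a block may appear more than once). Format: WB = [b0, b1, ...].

0: W B5 -> L1 miss  d=D]
1: W B0 -> L0 miss  d=D]
2: R B8 -> L0 miss wb->B0  d=-]
3: R B11 -> L3 miss  d=-]
4: R B11 -> L3 hit  d=-]
5: W B3 -> L3 miss  d=D]
6: W B9 -> L1 miss wb->B5  d=D]
7: R B4 -> L0 miss  d=-]
8: R B6 -> L2 miss  d=-]

WB = [0, 5]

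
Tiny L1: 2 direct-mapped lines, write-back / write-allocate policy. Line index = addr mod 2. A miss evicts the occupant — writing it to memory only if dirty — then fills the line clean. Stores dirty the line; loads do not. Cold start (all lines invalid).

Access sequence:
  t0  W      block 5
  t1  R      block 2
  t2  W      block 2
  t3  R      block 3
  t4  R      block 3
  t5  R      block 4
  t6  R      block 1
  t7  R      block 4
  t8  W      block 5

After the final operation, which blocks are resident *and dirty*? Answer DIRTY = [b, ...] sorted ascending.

  0 | W B5 → L1 miss [D]
  1 | R B2 → L0 miss [-]
  2 | W B2 → L0 hit [D]
  3 | R B3 → L1 miss wb→B5 [-]
  4 | R B3 → L1 hit [-]
  5 | R B4 → L0 miss wb→B2 [-]
  6 | R B1 → L1 miss [-]
  7 | R B4 → L0 hit [-]
  8 | W B5 → L1 miss [D]

DIRTY = [5]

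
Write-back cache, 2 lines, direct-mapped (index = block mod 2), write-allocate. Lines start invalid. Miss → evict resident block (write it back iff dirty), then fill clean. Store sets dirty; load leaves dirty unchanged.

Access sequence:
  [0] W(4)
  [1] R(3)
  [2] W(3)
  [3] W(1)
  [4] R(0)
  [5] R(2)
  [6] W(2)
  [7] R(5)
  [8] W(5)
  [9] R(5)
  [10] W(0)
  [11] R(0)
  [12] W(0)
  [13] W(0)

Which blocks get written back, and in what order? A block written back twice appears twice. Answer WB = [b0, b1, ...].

  0 | W B4 → L0 miss [D]
  1 | R B3 → L1 miss [-]
  2 | W B3 → L1 hit [D]
  3 | W B1 → L1 miss wb→B3 [D]
  4 | R B0 → L0 miss wb→B4 [-]
  5 | R B2 → L0 miss [-]
  6 | W B2 → L0 hit [D]
  7 | R B5 → L1 miss wb→B1 [-]
  8 | W B5 → L1 hit [D]
  9 | R B5 → L1 hit [D]
  10 | W B0 → L0 miss wb→B2 [D]
  11 | R B0 → L0 hit [D]
  12 | W B0 → L0 hit [D]
  13 | W B0 → L0 hit [D]

WB = [3, 4, 1, 2]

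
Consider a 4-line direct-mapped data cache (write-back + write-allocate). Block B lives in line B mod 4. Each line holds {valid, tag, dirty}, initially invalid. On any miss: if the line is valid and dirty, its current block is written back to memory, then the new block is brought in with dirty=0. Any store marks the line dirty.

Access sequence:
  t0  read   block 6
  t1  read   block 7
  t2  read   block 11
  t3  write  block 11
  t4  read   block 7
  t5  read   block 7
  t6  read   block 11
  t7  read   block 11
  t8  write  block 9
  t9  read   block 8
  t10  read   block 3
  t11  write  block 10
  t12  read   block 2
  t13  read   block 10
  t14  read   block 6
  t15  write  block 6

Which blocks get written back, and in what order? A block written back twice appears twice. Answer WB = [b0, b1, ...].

0: R B6 → L2 miss [-]
1: R B7 → L3 miss [-]
2: R B11 → L3 miss [-]
3: W B11 → L3 hit [D]
4: R B7 → L3 miss wb→B11 [-]
5: R B7 → L3 hit [-]
6: R B11 → L3 miss [-]
7: R B11 → L3 hit [-]
8: W B9 → L1 miss [D]
9: R B8 → L0 miss [-]
10: R B3 → L3 miss [-]
11: W B10 → L2 miss [D]
12: R B2 → L2 miss wb→B10 [-]
13: R B10 → L2 miss [-]
14: R B6 → L2 miss [-]
15: W B6 → L2 hit [D]

WB = [11, 10]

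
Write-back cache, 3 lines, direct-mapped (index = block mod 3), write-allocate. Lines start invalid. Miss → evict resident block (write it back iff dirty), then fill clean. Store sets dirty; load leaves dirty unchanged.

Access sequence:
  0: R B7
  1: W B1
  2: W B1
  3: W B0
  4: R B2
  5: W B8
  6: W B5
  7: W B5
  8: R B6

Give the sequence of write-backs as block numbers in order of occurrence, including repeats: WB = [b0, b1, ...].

0: R B7 -> L1 miss  d=-]
1: W B1 -> L1 miss  d=D]
2: W B1 -> L1 hit  d=D]
3: W B0 -> L0 miss  d=D]
4: R B2 -> L2 miss  d=-]
5: W B8 -> L2 miss  d=D]
6: W B5 -> L2 miss wb->B8  d=D]
7: W B5 -> L2 hit  d=D]
8: R B6 -> L0 miss wb->B0  d=-]

WB = [8, 0]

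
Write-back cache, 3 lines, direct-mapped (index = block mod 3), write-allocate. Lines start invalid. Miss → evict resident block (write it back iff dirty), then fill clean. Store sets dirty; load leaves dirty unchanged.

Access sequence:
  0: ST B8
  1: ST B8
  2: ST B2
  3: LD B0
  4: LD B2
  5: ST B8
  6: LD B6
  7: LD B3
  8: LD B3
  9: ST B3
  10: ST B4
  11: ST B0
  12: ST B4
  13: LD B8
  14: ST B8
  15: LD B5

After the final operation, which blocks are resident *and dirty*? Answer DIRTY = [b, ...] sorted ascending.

0: W B8 -> L2 miss  d=D]
1: W B8 -> L2 hit  d=D]
2: W B2 -> L2 miss wb->B8  d=D]
3: R B0 -> L0 miss  d=-]
4: R B2 -> L2 hit  d=D]
5: W B8 -> L2 miss wb->B2  d=D]
6: R B6 -> L0 miss  d=-]
7: R B3 -> L0 miss  d=-]
8: R B3 -> L0 hit  d=-]
9: W B3 -> L0 hit  d=D]
10: W B4 -> L1 miss  d=D]
11: W B0 -> L0 miss wb->B3  d=D]
12: W B4 -> L1 hit  d=D]
13: R B8 -> L2 hit  d=D]
14: W B8 -> L2 hit  d=D]
15: R B5 -> L2 miss wb->B8  d=-]

DIRTY = [0, 4]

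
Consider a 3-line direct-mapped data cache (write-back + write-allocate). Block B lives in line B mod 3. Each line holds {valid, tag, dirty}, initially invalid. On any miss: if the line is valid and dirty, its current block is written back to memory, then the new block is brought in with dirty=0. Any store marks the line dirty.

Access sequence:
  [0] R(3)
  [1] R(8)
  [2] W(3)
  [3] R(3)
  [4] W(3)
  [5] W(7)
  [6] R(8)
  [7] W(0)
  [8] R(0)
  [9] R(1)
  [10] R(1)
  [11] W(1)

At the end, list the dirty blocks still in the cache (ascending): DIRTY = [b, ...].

DIRTY = [0, 1]

0: R B3 -> L0 miss  d=-]
1: R B8 -> L2 miss  d=-]
2: W B3 -> L0 hit  d=D]
3: R B3 -> L0 hit  d=D]
4: W B3 -> L0 hit  d=D]
5: W B7 -> L1 miss  d=D]
6: R B8 -> L2 hit  d=-]
7: W B0 -> L0 miss wb->B3  d=D]
8: R B0 -> L0 hit  d=D]
9: R B1 -> L1 miss wb->B7  d=-]
10: R B1 -> L1 hit  d=-]
11: W B1 -> L1 hit  d=D]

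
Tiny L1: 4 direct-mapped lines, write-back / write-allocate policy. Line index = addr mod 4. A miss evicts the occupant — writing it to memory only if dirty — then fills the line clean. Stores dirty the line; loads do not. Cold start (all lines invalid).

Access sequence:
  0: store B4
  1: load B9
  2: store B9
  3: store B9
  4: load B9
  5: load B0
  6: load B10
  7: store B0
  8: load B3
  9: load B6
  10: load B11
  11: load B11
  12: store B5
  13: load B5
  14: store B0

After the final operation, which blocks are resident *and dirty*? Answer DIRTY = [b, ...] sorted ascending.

DIRTY = [0, 5]

0: W B4 → L0 miss [D]
1: R B9 → L1 miss [-]
2: W B9 → L1 hit [D]
3: W B9 → L1 hit [D]
4: R B9 → L1 hit [D]
5: R B0 → L0 miss wb→B4 [-]
6: R B10 → L2 miss [-]
7: W B0 → L0 hit [D]
8: R B3 → L3 miss [-]
9: R B6 → L2 miss [-]
10: R B11 → L3 miss [-]
11: R B11 → L3 hit [-]
12: W B5 → L1 miss wb→B9 [D]
13: R B5 → L1 hit [D]
14: W B0 → L0 hit [D]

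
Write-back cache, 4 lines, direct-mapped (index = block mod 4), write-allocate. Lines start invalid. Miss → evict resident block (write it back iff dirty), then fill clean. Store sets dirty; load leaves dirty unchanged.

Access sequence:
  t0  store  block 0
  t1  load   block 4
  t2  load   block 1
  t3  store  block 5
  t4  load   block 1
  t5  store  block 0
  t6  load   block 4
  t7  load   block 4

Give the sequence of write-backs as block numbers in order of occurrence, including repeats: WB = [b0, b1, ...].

0: W B0 -> L0 miss  d=D]
1: R B4 -> L0 miss wb->B0  d=-]
2: R B1 -> L1 miss  d=-]
3: W B5 -> L1 miss  d=D]
4: R B1 -> L1 miss wb->B5  d=-]
5: W B0 -> L0 miss  d=D]
6: R B4 -> L0 miss wb->B0  d=-]
7: R B4 -> L0 hit  d=-]

WB = [0, 5, 0]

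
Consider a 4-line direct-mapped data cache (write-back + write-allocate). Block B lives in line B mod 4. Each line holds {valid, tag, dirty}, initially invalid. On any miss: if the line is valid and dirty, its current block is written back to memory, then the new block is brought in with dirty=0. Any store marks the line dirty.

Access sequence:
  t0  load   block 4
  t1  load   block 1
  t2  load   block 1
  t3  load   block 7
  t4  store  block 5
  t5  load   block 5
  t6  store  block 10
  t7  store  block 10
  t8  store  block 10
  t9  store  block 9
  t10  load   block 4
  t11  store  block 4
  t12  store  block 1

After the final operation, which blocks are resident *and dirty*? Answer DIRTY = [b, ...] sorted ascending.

DIRTY = [1, 4, 10]

0: R B4 -> L0 miss  d=-]
1: R B1 -> L1 miss  d=-]
2: R B1 -> L1 hit  d=-]
3: R B7 -> L3 miss  d=-]
4: W B5 -> L1 miss  d=D]
5: R B5 -> L1 hit  d=D]
6: W B10 -> L2 miss  d=D]
7: W B10 -> L2 hit  d=D]
8: W B10 -> L2 hit  d=D]
9: W B9 -> L1 miss wb->B5  d=D]
10: R B4 -> L0 hit  d=-]
11: W B4 -> L0 hit  d=D]
12: W B1 -> L1 miss wb->B9  d=D]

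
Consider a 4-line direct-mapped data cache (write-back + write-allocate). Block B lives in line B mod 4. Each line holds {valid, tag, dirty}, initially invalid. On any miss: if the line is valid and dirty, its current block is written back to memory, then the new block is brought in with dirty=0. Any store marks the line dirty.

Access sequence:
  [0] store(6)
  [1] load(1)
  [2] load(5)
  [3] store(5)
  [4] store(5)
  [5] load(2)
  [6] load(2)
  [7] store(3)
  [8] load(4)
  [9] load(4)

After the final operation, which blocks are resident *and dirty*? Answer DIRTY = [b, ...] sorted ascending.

0: W B6 → L2 miss [D]
1: R B1 → L1 miss [-]
2: R B5 → L1 miss [-]
3: W B5 → L1 hit [D]
4: W B5 → L1 hit [D]
5: R B2 → L2 miss wb→B6 [-]
6: R B2 → L2 hit [-]
7: W B3 → L3 miss [D]
8: R B4 → L0 miss [-]
9: R B4 → L0 hit [-]

DIRTY = [3, 5]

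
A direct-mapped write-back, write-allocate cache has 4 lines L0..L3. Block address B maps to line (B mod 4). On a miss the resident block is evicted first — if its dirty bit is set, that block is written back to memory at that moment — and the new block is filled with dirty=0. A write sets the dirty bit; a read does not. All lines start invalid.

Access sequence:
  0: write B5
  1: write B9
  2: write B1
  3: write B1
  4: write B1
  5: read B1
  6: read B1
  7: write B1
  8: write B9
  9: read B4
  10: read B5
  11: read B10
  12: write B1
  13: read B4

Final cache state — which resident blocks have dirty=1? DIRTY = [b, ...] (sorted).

0: W B5 → L1 miss [D]
1: W B9 → L1 miss wb→B5 [D]
2: W B1 → L1 miss wb→B9 [D]
3: W B1 → L1 hit [D]
4: W B1 → L1 hit [D]
5: R B1 → L1 hit [D]
6: R B1 → L1 hit [D]
7: W B1 → L1 hit [D]
8: W B9 → L1 miss wb→B1 [D]
9: R B4 → L0 miss [-]
10: R B5 → L1 miss wb→B9 [-]
11: R B10 → L2 miss [-]
12: W B1 → L1 miss [D]
13: R B4 → L0 hit [-]

DIRTY = [1]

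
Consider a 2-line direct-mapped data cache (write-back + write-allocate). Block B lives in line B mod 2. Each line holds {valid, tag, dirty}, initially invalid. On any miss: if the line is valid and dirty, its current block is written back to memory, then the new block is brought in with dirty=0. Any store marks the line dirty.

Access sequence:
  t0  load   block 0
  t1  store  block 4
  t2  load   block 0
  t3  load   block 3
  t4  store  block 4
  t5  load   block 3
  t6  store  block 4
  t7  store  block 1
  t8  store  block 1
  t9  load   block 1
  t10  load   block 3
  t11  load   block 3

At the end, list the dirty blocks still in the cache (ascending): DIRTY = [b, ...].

DIRTY = [4]

0: R B0 -> L0 miss  d=-]
1: W B4 -> L0 miss  d=D]
2: R B0 -> L0 miss wb->B4  d=-]
3: R B3 -> L1 miss  d=-]
4: W B4 -> L0 miss  d=D]
5: R B3 -> L1 hit  d=-]
6: W B4 -> L0 hit  d=D]
7: W B1 -> L1 miss  d=D]
8: W B1 -> L1 hit  d=D]
9: R B1 -> L1 hit  d=D]
10: R B3 -> L1 miss wb->B1  d=-]
11: R B3 -> L1 hit  d=-]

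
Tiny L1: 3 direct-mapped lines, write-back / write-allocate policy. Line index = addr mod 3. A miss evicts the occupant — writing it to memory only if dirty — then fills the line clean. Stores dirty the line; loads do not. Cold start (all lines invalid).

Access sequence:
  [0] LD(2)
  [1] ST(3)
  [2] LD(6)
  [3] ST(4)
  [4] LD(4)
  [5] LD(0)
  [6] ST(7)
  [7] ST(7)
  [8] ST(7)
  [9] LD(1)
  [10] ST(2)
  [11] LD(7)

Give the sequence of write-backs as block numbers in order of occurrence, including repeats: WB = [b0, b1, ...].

WB = [3, 4, 7]

0: R B2 → L2 miss [-]
1: W B3 → L0 miss [D]
2: R B6 → L0 miss wb→B3 [-]
3: W B4 → L1 miss [D]
4: R B4 → L1 hit [D]
5: R B0 → L0 miss [-]
6: W B7 → L1 miss wb→B4 [D]
7: W B7 → L1 hit [D]
8: W B7 → L1 hit [D]
9: R B1 → L1 miss wb→B7 [-]
10: W B2 → L2 hit [D]
11: R B7 → L1 miss [-]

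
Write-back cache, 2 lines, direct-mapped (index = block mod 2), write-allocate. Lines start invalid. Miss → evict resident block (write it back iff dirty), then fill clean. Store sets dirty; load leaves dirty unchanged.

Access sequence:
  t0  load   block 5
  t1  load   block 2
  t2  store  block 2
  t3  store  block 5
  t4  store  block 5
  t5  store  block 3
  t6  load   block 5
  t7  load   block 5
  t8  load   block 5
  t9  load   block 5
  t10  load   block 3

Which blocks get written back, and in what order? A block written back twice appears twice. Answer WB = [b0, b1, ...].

WB = [5, 3]

0: R B5 -> L1 miss  d=-]
1: R B2 -> L0 miss  d=-]
2: W B2 -> L0 hit  d=D]
3: W B5 -> L1 hit  d=D]
4: W B5 -> L1 hit  d=D]
5: W B3 -> L1 miss wb->B5  d=D]
6: R B5 -> L1 miss wb->B3  d=-]
7: R B5 -> L1 hit  d=-]
8: R B5 -> L1 hit  d=-]
9: R B5 -> L1 hit  d=-]
10: R B3 -> L1 miss  d=-]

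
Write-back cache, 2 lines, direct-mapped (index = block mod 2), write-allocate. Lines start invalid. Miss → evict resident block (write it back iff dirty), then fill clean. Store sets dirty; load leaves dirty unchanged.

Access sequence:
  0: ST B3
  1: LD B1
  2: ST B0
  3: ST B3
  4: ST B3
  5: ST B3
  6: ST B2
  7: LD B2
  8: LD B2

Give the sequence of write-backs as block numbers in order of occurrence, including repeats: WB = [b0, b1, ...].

0: W B3 -> L1 miss  d=D]
1: R B1 -> L1 miss wb->B3  d=-]
2: W B0 -> L0 miss  d=D]
3: W B3 -> L1 miss  d=D]
4: W B3 -> L1 hit  d=D]
5: W B3 -> L1 hit  d=D]
6: W B2 -> L0 miss wb->B0  d=D]
7: R B2 -> L0 hit  d=D]
8: R B2 -> L0 hit  d=D]

WB = [3, 0]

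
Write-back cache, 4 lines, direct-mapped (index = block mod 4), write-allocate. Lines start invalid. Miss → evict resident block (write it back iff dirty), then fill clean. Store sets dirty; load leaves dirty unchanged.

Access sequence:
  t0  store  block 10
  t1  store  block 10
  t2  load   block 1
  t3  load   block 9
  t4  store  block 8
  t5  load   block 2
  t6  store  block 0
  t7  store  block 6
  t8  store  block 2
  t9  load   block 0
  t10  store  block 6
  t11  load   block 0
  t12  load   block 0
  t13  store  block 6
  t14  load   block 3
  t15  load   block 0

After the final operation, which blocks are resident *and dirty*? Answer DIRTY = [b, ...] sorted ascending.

DIRTY = [0, 6]

0: W B10 → L2 miss [D]
1: W B10 → L2 hit [D]
2: R B1 → L1 miss [-]
3: R B9 → L1 miss [-]
4: W B8 → L0 miss [D]
5: R B2 → L2 miss wb→B10 [-]
6: W B0 → L0 miss wb→B8 [D]
7: W B6 → L2 miss [D]
8: W B2 → L2 miss wb→B6 [D]
9: R B0 → L0 hit [D]
10: W B6 → L2 miss wb→B2 [D]
11: R B0 → L0 hit [D]
12: R B0 → L0 hit [D]
13: W B6 → L2 hit [D]
14: R B3 → L3 miss [-]
15: R B0 → L0 hit [D]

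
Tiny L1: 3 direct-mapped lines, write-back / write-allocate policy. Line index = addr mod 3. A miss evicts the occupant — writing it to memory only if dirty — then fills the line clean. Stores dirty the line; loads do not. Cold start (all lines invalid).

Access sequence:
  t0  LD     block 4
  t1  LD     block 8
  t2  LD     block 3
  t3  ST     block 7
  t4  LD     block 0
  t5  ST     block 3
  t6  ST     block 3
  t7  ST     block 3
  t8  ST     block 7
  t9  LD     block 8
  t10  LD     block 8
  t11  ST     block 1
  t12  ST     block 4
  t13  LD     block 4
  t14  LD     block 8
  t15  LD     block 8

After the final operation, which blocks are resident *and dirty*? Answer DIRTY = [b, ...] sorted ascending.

DIRTY = [3, 4]

0: R B4 → L1 miss [-]
1: R B8 → L2 miss [-]
2: R B3 → L0 miss [-]
3: W B7 → L1 miss [D]
4: R B0 → L0 miss [-]
5: W B3 → L0 miss [D]
6: W B3 → L0 hit [D]
7: W B3 → L0 hit [D]
8: W B7 → L1 hit [D]
9: R B8 → L2 hit [-]
10: R B8 → L2 hit [-]
11: W B1 → L1 miss wb→B7 [D]
12: W B4 → L1 miss wb→B1 [D]
13: R B4 → L1 hit [D]
14: R B8 → L2 hit [-]
15: R B8 → L2 hit [-]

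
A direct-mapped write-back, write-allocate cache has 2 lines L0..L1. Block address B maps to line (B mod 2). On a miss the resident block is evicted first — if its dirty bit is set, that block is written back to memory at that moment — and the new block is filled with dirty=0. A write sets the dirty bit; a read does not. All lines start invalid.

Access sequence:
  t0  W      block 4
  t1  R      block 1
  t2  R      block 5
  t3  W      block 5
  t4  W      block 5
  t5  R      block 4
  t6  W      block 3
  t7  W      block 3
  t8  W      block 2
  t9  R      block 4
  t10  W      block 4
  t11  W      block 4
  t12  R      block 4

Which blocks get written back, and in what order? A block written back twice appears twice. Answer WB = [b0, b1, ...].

0: W B4 -> L0 miss  d=D]
1: R B1 -> L1 miss  d=-]
2: R B5 -> L1 miss  d=-]
3: W B5 -> L1 hit  d=D]
4: W B5 -> L1 hit  d=D]
5: R B4 -> L0 hit  d=D]
6: W B3 -> L1 miss wb->B5  d=D]
7: W B3 -> L1 hit  d=D]
8: W B2 -> L0 miss wb->B4  d=D]
9: R B4 -> L0 miss wb->B2  d=-]
10: W B4 -> L0 hit  d=D]
11: W B4 -> L0 hit  d=D]
12: R B4 -> L0 hit  d=D]

WB = [5, 4, 2]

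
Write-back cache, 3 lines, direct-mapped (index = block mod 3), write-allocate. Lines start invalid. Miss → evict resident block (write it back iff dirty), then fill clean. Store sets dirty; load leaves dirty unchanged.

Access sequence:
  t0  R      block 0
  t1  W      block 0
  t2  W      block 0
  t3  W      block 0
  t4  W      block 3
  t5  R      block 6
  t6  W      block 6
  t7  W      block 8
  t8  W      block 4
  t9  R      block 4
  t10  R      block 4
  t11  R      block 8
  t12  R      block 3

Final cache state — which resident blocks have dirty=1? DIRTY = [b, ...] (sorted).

DIRTY = [4, 8]

  0 | R B0 → L0 miss [-]
  1 | W B0 → L0 hit [D]
  2 | W B0 → L0 hit [D]
  3 | W B0 → L0 hit [D]
  4 | W B3 → L0 miss wb→B0 [D]
  5 | R B6 → L0 miss wb→B3 [-]
  6 | W B6 → L0 hit [D]
  7 | W B8 → L2 miss [D]
  8 | W B4 → L1 miss [D]
  9 | R B4 → L1 hit [D]
  10 | R B4 → L1 hit [D]
  11 | R B8 → L2 hit [D]
  12 | R B3 → L0 miss wb→B6 [-]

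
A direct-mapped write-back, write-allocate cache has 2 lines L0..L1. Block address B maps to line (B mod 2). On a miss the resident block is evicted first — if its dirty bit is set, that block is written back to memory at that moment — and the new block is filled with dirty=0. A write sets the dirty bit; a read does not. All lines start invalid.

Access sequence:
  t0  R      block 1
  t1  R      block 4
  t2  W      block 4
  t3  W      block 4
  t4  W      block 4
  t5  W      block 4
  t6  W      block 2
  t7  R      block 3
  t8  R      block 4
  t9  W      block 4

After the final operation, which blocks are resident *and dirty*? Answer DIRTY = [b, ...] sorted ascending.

0: R B1 → L1 miss [-]
1: R B4 → L0 miss [-]
2: W B4 → L0 hit [D]
3: W B4 → L0 hit [D]
4: W B4 → L0 hit [D]
5: W B4 → L0 hit [D]
6: W B2 → L0 miss wb→B4 [D]
7: R B3 → L1 miss [-]
8: R B4 → L0 miss wb→B2 [-]
9: W B4 → L0 hit [D]

DIRTY = [4]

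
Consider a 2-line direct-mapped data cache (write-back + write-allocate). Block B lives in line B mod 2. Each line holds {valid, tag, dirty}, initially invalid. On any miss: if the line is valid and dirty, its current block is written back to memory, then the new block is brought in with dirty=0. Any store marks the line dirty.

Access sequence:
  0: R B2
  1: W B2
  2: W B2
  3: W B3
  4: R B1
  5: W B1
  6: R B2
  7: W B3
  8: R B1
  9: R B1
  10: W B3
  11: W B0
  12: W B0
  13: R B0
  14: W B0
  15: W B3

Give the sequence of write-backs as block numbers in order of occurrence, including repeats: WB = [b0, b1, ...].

WB = [3, 1, 3, 2]

0: R B2 -> L0 miss  d=-]
1: W B2 -> L0 hit  d=D]
2: W B2 -> L0 hit  d=D]
3: W B3 -> L1 miss  d=D]
4: R B1 -> L1 miss wb->B3  d=-]
5: W B1 -> L1 hit  d=D]
6: R B2 -> L0 hit  d=D]
7: W B3 -> L1 miss wb->B1  d=D]
8: R B1 -> L1 miss wb->B3  d=-]
9: R B1 -> L1 hit  d=-]
10: W B3 -> L1 miss  d=D]
11: W B0 -> L0 miss wb->B2  d=D]
12: W B0 -> L0 hit  d=D]
13: R B0 -> L0 hit  d=D]
14: W B0 -> L0 hit  d=D]
15: W B3 -> L1 hit  d=D]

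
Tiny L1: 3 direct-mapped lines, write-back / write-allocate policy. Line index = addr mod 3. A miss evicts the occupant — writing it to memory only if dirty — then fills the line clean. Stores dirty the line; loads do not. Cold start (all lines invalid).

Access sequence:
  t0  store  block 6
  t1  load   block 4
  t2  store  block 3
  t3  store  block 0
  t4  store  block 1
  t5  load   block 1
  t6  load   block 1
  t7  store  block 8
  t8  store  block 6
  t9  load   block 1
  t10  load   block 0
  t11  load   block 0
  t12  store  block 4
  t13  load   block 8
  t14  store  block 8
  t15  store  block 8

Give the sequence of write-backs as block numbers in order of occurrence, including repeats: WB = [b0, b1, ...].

WB = [6, 3, 0, 6, 1]

0: W B6 → L0 miss [D]
1: R B4 → L1 miss [-]
2: W B3 → L0 miss wb→B6 [D]
3: W B0 → L0 miss wb→B3 [D]
4: W B1 → L1 miss [D]
5: R B1 → L1 hit [D]
6: R B1 → L1 hit [D]
7: W B8 → L2 miss [D]
8: W B6 → L0 miss wb→B0 [D]
9: R B1 → L1 hit [D]
10: R B0 → L0 miss wb→B6 [-]
11: R B0 → L0 hit [-]
12: W B4 → L1 miss wb→B1 [D]
13: R B8 → L2 hit [D]
14: W B8 → L2 hit [D]
15: W B8 → L2 hit [D]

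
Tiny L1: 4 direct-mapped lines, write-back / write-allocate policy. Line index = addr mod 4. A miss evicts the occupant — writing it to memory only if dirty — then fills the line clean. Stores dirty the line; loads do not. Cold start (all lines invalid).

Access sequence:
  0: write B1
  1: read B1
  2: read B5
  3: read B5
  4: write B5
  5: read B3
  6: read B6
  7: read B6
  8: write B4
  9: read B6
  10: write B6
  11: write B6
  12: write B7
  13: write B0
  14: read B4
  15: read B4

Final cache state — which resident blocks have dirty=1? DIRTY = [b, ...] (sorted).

DIRTY = [5, 6, 7]

0: W B1 -> L1 miss  d=D]
1: R B1 -> L1 hit  d=D]
2: R B5 -> L1 miss wb->B1  d=-]
3: R B5 -> L1 hit  d=-]
4: W B5 -> L1 hit  d=D]
5: R B3 -> L3 miss  d=-]
6: R B6 -> L2 miss  d=-]
7: R B6 -> L2 hit  d=-]
8: W B4 -> L0 miss  d=D]
9: R B6 -> L2 hit  d=-]
10: W B6 -> L2 hit  d=D]
11: W B6 -> L2 hit  d=D]
12: W B7 -> L3 miss  d=D]
13: W B0 -> L0 miss wb->B4  d=D]
14: R B4 -> L0 miss wb->B0  d=-]
15: R B4 -> L0 hit  d=-]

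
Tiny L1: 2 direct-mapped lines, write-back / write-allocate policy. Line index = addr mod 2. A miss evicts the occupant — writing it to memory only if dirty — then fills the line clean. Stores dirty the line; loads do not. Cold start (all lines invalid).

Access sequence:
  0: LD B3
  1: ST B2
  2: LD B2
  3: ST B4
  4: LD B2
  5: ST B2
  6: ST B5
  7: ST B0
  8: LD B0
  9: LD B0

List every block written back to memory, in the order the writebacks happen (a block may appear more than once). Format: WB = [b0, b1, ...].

  0 | R B3 → L1 miss [-]
  1 | W B2 → L0 miss [D]
  2 | R B2 → L0 hit [D]
  3 | W B4 → L0 miss wb→B2 [D]
  4 | R B2 → L0 miss wb→B4 [-]
  5 | W B2 → L0 hit [D]
  6 | W B5 → L1 miss [D]
  7 | W B0 → L0 miss wb→B2 [D]
  8 | R B0 → L0 hit [D]
  9 | R B0 → L0 hit [D]

WB = [2, 4, 2]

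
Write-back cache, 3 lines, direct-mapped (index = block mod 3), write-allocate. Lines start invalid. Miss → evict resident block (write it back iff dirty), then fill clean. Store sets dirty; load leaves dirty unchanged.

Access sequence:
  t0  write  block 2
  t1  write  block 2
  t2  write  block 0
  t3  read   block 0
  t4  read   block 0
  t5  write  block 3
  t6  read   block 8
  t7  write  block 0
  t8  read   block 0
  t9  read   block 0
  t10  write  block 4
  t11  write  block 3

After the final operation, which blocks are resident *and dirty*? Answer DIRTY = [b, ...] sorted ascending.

0: W B2 → L2 miss [D]
1: W B2 → L2 hit [D]
2: W B0 → L0 miss [D]
3: R B0 → L0 hit [D]
4: R B0 → L0 hit [D]
5: W B3 → L0 miss wb→B0 [D]
6: R B8 → L2 miss wb→B2 [-]
7: W B0 → L0 miss wb→B3 [D]
8: R B0 → L0 hit [D]
9: R B0 → L0 hit [D]
10: W B4 → L1 miss [D]
11: W B3 → L0 miss wb→B0 [D]

DIRTY = [3, 4]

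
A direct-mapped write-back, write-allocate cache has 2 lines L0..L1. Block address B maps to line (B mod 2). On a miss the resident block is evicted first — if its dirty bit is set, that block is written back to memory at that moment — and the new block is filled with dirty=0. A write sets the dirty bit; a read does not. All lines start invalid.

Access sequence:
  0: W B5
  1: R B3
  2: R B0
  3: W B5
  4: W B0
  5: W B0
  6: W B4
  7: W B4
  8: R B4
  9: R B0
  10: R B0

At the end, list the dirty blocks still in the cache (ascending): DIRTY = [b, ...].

DIRTY = [5]

0: W B5 -> L1 miss  d=D]
1: R B3 -> L1 miss wb->B5  d=-]
2: R B0 -> L0 miss  d=-]
3: W B5 -> L1 miss  d=D]
4: W B0 -> L0 hit  d=D]
5: W B0 -> L0 hit  d=D]
6: W B4 -> L0 miss wb->B0  d=D]
7: W B4 -> L0 hit  d=D]
8: R B4 -> L0 hit  d=D]
9: R B0 -> L0 miss wb->B4  d=-]
10: R B0 -> L0 hit  d=-]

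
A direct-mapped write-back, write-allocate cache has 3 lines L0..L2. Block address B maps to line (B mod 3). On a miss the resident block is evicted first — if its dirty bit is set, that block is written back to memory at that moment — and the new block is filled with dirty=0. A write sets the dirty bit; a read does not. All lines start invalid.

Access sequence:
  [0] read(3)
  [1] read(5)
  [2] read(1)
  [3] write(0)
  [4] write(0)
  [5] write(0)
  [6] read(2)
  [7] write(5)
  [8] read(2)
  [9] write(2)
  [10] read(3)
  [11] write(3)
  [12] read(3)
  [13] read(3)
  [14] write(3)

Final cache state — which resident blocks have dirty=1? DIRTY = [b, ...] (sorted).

DIRTY = [2, 3]

0: R B3 → L0 miss [-]
1: R B5 → L2 miss [-]
2: R B1 → L1 miss [-]
3: W B0 → L0 miss [D]
4: W B0 → L0 hit [D]
5: W B0 → L0 hit [D]
6: R B2 → L2 miss [-]
7: W B5 → L2 miss [D]
8: R B2 → L2 miss wb→B5 [-]
9: W B2 → L2 hit [D]
10: R B3 → L0 miss wb→B0 [-]
11: W B3 → L0 hit [D]
12: R B3 → L0 hit [D]
13: R B3 → L0 hit [D]
14: W B3 → L0 hit [D]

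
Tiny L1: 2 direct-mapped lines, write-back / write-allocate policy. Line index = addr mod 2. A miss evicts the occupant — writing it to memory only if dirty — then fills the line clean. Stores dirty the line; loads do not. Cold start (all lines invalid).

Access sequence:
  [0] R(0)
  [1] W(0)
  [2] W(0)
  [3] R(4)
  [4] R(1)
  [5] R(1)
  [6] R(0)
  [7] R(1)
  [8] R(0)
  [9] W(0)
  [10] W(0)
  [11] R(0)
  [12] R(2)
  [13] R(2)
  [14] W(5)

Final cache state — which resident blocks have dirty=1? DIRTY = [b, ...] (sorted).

DIRTY = [5]

  0 | R B0 → L0 miss [-]
  1 | W B0 → L0 hit [D]
  2 | W B0 → L0 hit [D]
  3 | R B4 → L0 miss wb→B0 [-]
  4 | R B1 → L1 miss [-]
  5 | R B1 → L1 hit [-]
  6 | R B0 → L0 miss [-]
  7 | R B1 → L1 hit [-]
  8 | R B0 → L0 hit [-]
  9 | W B0 → L0 hit [D]
  10 | W B0 → L0 hit [D]
  11 | R B0 → L0 hit [D]
  12 | R B2 → L0 miss wb→B0 [-]
  13 | R B2 → L0 hit [-]
  14 | W B5 → L1 miss [D]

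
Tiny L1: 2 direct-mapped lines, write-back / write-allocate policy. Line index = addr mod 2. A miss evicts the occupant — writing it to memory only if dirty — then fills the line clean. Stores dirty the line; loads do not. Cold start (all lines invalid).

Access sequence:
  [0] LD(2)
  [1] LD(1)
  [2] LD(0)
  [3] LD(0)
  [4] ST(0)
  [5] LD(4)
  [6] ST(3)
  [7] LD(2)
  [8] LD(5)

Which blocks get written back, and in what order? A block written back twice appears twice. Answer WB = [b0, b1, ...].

0: R B2 -> L0 miss  d=-]
1: R B1 -> L1 miss  d=-]
2: R B0 -> L0 miss  d=-]
3: R B0 -> L0 hit  d=-]
4: W B0 -> L0 hit  d=D]
5: R B4 -> L0 miss wb->B0  d=-]
6: W B3 -> L1 miss  d=D]
7: R B2 -> L0 miss  d=-]
8: R B5 -> L1 miss wb->B3  d=-]

WB = [0, 3]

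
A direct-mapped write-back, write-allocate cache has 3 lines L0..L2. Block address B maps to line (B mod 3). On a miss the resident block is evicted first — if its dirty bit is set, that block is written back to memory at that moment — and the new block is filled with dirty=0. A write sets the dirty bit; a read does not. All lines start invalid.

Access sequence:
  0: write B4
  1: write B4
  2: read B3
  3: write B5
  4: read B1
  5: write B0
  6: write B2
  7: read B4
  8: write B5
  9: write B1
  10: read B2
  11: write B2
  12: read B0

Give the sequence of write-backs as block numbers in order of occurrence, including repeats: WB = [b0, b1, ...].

WB = [4, 5, 2, 5]

0: W B4 -> L1 miss  d=D]
1: W B4 -> L1 hit  d=D]
2: R B3 -> L0 miss  d=-]
3: W B5 -> L2 miss  d=D]
4: R B1 -> L1 miss wb->B4  d=-]
5: W B0 -> L0 miss  d=D]
6: W B2 -> L2 miss wb->B5  d=D]
7: R B4 -> L1 miss  d=-]
8: W B5 -> L2 miss wb->B2  d=D]
9: W B1 -> L1 miss  d=D]
10: R B2 -> L2 miss wb->B5  d=-]
11: W B2 -> L2 hit  d=D]
12: R B0 -> L0 hit  d=D]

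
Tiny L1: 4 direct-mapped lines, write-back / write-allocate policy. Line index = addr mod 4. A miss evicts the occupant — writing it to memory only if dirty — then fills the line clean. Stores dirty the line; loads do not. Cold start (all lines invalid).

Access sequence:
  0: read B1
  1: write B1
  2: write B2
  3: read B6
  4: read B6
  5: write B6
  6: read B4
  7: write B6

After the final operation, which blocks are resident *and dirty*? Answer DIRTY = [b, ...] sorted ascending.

DIRTY = [1, 6]

0: R B1 → L1 miss [-]
1: W B1 → L1 hit [D]
2: W B2 → L2 miss [D]
3: R B6 → L2 miss wb→B2 [-]
4: R B6 → L2 hit [-]
5: W B6 → L2 hit [D]
6: R B4 → L0 miss [-]
7: W B6 → L2 hit [D]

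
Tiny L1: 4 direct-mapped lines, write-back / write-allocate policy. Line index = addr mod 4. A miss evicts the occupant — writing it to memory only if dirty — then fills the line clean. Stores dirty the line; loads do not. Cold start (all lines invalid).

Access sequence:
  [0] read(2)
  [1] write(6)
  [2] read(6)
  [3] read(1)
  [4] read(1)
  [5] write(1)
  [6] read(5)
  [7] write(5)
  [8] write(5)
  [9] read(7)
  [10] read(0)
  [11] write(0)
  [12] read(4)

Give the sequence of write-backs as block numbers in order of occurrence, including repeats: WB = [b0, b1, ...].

WB = [1, 0]

0: R B2 → L2 miss [-]
1: W B6 → L2 miss [D]
2: R B6 → L2 hit [D]
3: R B1 → L1 miss [-]
4: R B1 → L1 hit [-]
5: W B1 → L1 hit [D]
6: R B5 → L1 miss wb→B1 [-]
7: W B5 → L1 hit [D]
8: W B5 → L1 hit [D]
9: R B7 → L3 miss [-]
10: R B0 → L0 miss [-]
11: W B0 → L0 hit [D]
12: R B4 → L0 miss wb→B0 [-]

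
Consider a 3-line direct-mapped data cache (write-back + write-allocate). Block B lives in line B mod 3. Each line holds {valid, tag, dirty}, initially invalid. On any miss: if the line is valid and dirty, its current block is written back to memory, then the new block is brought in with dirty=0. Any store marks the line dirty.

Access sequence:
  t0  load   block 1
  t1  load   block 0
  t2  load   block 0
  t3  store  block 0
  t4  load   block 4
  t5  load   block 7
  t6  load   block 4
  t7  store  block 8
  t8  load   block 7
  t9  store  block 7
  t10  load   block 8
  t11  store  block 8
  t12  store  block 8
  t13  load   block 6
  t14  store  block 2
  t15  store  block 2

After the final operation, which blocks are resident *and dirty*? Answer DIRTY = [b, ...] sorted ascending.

DIRTY = [2, 7]

0: R B1 -> L1 miss  d=-]
1: R B0 -> L0 miss  d=-]
2: R B0 -> L0 hit  d=-]
3: W B0 -> L0 hit  d=D]
4: R B4 -> L1 miss  d=-]
5: R B7 -> L1 miss  d=-]
6: R B4 -> L1 miss  d=-]
7: W B8 -> L2 miss  d=D]
8: R B7 -> L1 miss  d=-]
9: W B7 -> L1 hit  d=D]
10: R B8 -> L2 hit  d=D]
11: W B8 -> L2 hit  d=D]
12: W B8 -> L2 hit  d=D]
13: R B6 -> L0 miss wb->B0  d=-]
14: W B2 -> L2 miss wb->B8  d=D]
15: W B2 -> L2 hit  d=D]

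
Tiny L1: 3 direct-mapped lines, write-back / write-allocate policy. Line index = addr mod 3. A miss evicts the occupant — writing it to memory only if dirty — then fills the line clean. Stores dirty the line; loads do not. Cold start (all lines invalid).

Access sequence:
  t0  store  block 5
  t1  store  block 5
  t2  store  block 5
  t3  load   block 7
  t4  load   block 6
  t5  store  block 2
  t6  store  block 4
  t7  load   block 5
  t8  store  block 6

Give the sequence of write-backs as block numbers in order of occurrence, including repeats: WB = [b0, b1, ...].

WB = [5, 2]

0: W B5 → L2 miss [D]
1: W B5 → L2 hit [D]
2: W B5 → L2 hit [D]
3: R B7 → L1 miss [-]
4: R B6 → L0 miss [-]
5: W B2 → L2 miss wb→B5 [D]
6: W B4 → L1 miss [D]
7: R B5 → L2 miss wb→B2 [-]
8: W B6 → L0 hit [D]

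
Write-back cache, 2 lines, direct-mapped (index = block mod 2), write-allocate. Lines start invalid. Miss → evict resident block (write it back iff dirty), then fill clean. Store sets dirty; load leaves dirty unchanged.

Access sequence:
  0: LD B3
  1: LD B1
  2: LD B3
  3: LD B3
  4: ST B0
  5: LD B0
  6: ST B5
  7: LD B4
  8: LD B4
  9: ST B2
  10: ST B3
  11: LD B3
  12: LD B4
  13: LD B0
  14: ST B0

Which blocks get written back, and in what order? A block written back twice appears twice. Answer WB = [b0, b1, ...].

0: R B3 → L1 miss [-]
1: R B1 → L1 miss [-]
2: R B3 → L1 miss [-]
3: R B3 → L1 hit [-]
4: W B0 → L0 miss [D]
5: R B0 → L0 hit [D]
6: W B5 → L1 miss [D]
7: R B4 → L0 miss wb→B0 [-]
8: R B4 → L0 hit [-]
9: W B2 → L0 miss [D]
10: W B3 → L1 miss wb→B5 [D]
11: R B3 → L1 hit [D]
12: R B4 → L0 miss wb→B2 [-]
13: R B0 → L0 miss [-]
14: W B0 → L0 hit [D]

WB = [0, 5, 2]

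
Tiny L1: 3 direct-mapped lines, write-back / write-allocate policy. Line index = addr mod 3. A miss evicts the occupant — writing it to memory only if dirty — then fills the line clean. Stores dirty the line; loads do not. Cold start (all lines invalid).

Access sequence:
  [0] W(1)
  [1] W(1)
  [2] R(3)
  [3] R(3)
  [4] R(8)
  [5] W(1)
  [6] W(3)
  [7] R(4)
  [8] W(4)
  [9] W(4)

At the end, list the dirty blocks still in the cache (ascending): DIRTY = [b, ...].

0: W B1 → L1 miss [D]
1: W B1 → L1 hit [D]
2: R B3 → L0 miss [-]
3: R B3 → L0 hit [-]
4: R B8 → L2 miss [-]
5: W B1 → L1 hit [D]
6: W B3 → L0 hit [D]
7: R B4 → L1 miss wb→B1 [-]
8: W B4 → L1 hit [D]
9: W B4 → L1 hit [D]

DIRTY = [3, 4]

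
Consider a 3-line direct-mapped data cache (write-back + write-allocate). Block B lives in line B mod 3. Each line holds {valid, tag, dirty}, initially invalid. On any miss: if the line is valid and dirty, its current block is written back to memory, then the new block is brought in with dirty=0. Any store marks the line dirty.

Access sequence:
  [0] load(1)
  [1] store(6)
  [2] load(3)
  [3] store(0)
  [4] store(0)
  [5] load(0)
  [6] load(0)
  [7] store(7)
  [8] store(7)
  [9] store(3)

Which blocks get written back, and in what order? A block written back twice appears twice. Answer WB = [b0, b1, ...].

0: R B1 → L1 miss [-]
1: W B6 → L0 miss [D]
2: R B3 → L0 miss wb→B6 [-]
3: W B0 → L0 miss [D]
4: W B0 → L0 hit [D]
5: R B0 → L0 hit [D]
6: R B0 → L0 hit [D]
7: W B7 → L1 miss [D]
8: W B7 → L1 hit [D]
9: W B3 → L0 miss wb→B0 [D]

WB = [6, 0]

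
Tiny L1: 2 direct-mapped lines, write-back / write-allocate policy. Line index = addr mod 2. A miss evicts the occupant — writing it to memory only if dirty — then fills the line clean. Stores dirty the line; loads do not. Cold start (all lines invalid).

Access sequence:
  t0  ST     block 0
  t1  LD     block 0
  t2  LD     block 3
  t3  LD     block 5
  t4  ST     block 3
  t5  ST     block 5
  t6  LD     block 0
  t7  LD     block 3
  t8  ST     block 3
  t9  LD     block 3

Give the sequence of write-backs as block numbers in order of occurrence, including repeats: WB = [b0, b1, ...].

0: W B0 -> L0 miss  d=D]
1: R B0 -> L0 hit  d=D]
2: R B3 -> L1 miss  d=-]
3: R B5 -> L1 miss  d=-]
4: W B3 -> L1 miss  d=D]
5: W B5 -> L1 miss wb->B3  d=D]
6: R B0 -> L0 hit  d=D]
7: R B3 -> L1 miss wb->B5  d=-]
8: W B3 -> L1 hit  d=D]
9: R B3 -> L1 hit  d=D]

WB = [3, 5]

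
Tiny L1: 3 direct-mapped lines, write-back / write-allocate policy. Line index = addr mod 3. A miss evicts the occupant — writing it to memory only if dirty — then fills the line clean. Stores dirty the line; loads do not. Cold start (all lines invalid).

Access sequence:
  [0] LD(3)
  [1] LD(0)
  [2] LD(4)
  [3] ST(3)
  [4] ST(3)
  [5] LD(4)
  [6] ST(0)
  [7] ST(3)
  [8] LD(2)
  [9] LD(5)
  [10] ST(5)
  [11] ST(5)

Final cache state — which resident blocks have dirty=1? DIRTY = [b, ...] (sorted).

DIRTY = [3, 5]

  0 | R B3 → L0 miss [-]
  1 | R B0 → L0 miss [-]
  2 | R B4 → L1 miss [-]
  3 | W B3 → L0 miss [D]
  4 | W B3 → L0 hit [D]
  5 | R B4 → L1 hit [-]
  6 | W B0 → L0 miss wb→B3 [D]
  7 | W B3 → L0 miss wb→B0 [D]
  8 | R B2 → L2 miss [-]
  9 | R B5 → L2 miss [-]
  10 | W B5 → L2 hit [D]
  11 | W B5 → L2 hit [D]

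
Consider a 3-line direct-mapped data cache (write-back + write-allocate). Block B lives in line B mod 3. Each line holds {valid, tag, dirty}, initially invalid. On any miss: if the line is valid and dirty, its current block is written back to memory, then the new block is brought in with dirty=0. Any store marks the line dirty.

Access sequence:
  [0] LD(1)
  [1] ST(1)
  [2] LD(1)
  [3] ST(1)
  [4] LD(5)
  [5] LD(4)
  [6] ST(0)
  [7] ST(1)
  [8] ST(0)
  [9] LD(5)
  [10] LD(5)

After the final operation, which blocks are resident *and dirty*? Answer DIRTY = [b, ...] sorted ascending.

0: R B1 → L1 miss [-]
1: W B1 → L1 hit [D]
2: R B1 → L1 hit [D]
3: W B1 → L1 hit [D]
4: R B5 → L2 miss [-]
5: R B4 → L1 miss wb→B1 [-]
6: W B0 → L0 miss [D]
7: W B1 → L1 miss [D]
8: W B0 → L0 hit [D]
9: R B5 → L2 hit [-]
10: R B5 → L2 hit [-]

DIRTY = [0, 1]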